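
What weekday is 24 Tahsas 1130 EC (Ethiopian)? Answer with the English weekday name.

Monday

In the proleptic Gregorian calendar this is 27 December 1137 (JDN 2136701).
JDN 2136701 mod 7 = 0, and JDN 0 was a Monday, so this is a Monday.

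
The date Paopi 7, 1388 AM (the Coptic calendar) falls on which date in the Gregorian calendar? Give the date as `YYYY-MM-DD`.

Both dates share Julian Day Number 2331668; in the Gregorian calendar that is 15 October 1671 CE.

1671-10-15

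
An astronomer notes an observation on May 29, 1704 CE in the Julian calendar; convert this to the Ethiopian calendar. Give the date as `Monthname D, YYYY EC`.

Both dates share Julian Day Number 2343593; in the Ethiopian calendar that is 4 Sene 1696 EC.

Sene 4, 1696 EC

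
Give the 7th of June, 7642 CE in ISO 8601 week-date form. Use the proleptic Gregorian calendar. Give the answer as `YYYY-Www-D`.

7642-W23-6

The weekday is Saturday (ISO weekday 6).
That Saturday belongs to ISO week 23 of ISO year 7642.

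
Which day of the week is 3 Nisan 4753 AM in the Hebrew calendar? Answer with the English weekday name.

Tuesday

Equivalently 2 April 993 Gregorian, JDN 2083838.
2083838 ≡ 1 (mod 7); counting from Monday = 0 gives Tuesday.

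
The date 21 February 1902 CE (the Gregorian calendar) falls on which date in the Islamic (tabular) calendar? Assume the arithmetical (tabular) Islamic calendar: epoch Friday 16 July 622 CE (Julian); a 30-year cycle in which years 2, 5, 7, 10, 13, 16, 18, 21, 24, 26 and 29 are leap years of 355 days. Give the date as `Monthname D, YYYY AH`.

Dhu al-Qa'dah 13, 1319 AH

Both dates share Julian Day Number 2415802; in the tabular Islamic calendar that is 13 Dhu al-Qa'dah 1319 AH.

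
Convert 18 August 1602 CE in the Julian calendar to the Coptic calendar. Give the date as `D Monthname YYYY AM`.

The source date corresponds to 28 August 1602 in the Gregorian calendar (JDN 2306418).
That day falls on 25 Mesori 1318 AM in the Coptic calendar.

25 Mesori 1318 AM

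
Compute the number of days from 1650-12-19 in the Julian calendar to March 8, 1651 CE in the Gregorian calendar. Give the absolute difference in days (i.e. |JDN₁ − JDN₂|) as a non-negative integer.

JDN of the first date = 2324073.
JDN of the second date = 2324142.
|2324142 − 2324073| = 69.

69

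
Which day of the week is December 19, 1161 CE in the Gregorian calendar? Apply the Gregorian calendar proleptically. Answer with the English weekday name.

Since JDN mod 7 = 1 (0 = Monday), the day is Tuesday.

Tuesday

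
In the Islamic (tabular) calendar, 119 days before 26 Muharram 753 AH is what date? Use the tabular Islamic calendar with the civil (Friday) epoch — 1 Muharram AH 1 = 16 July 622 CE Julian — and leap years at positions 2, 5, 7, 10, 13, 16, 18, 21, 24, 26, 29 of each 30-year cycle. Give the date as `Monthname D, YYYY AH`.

Counting 119 days back from JDN 2214949 reaches JDN 2214830, which is Ramadan 26, 752 AH.

Ramadan 26, 752 AH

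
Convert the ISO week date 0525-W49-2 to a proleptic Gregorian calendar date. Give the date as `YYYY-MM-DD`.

0525-12-04

ISO week 1 of 525 is the week containing the first Thursday of 525.
Week 49, day 2 (Tuesday) lands on 0525-12-04.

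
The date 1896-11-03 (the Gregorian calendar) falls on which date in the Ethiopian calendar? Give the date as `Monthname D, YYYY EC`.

Julian Day Number of the source date = 2413867.
Converting JDN 2413867 to the Ethiopian calendar gives 25 Tikimt 1889 EC.

Tikimt 25, 1889 EC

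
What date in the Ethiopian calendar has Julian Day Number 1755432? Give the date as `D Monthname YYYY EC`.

JDN 1755432 is 8 February 94 in the proleptic Gregorian calendar.
In the Ethiopian calendar that day is 16 Yekatit 86 EC.

16 Yekatit 86 EC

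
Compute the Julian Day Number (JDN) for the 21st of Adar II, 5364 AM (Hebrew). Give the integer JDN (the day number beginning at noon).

In the Gregorian calendar the same day is 23 March 1604.
JDN 2299161 is 15 October 1582 CE (Gregorian); the target day is +7830 days from there, so JDN = 2306991.

2306991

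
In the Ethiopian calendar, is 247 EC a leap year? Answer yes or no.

247 mod 4 = 3; in the Ethiopian calendar a year is leap when year mod 4 = 3, so it is a leap year.

yes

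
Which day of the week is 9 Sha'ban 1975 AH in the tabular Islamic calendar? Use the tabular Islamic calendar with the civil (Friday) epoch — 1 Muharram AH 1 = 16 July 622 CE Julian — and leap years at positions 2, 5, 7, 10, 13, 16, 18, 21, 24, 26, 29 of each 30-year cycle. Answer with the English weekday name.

In the Gregorian calendar this is 10 May 2538 (JDN 2648175).
2648175 ≡ 5 (mod 7); counting from Monday = 0 gives Saturday.

Saturday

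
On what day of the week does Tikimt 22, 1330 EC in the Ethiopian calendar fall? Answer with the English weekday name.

Sunday

This is JDN 2209689 (27 October 1337 Gregorian).
JDN 2209689 mod 7 = 6, and JDN 0 was a Monday, so this is a Sunday.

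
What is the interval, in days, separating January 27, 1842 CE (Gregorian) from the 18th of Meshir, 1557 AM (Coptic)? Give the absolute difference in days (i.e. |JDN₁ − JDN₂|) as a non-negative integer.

JDN of the first date = 2393863.
JDN of the second date = 2393526.
|2393526 − 2393863| = 337.

337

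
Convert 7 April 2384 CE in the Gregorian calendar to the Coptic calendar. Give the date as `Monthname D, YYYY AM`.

Paremhat 26, 2100 AM

Julian Day Number of the source date = 2591895.
Converting JDN 2591895 to the Coptic calendar gives 26 Paremhat 2100 AM.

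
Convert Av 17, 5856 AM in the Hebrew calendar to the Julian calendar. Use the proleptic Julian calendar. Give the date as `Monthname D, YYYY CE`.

Both dates share Julian Day Number 2486826; in the Julian calendar that is 23 July 2096 CE.

July 23, 2096 CE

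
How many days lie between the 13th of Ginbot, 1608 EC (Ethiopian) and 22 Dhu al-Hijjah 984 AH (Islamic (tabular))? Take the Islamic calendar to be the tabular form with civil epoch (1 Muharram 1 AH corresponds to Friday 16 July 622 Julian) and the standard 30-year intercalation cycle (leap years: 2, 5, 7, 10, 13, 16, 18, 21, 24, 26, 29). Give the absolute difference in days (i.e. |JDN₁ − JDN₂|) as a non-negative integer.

JDN of the first date = 2311430.
JDN of the second date = 2297128.
|2297128 − 2311430| = 14302.

14302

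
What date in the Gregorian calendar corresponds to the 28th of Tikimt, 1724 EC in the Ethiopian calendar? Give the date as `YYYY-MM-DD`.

1731-11-06

Both dates share Julian Day Number 2353604; in the Gregorian calendar that is 6 November 1731 CE.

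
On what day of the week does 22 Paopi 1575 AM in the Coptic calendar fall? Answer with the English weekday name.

Sunday

This is JDN 2399984 (31 October 1858 Gregorian).
JDN 2399984 mod 7 = 6, and JDN 0 was a Monday, so this is a Sunday.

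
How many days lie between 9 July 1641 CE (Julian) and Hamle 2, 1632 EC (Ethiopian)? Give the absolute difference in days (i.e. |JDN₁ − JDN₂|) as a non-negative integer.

378

JDN of the first date = 2320623.
JDN of the second date = 2320245.
|2320245 − 2320623| = 378.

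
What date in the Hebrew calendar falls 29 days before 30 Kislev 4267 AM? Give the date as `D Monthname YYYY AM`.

The starting date is JDN 1906210; 1906210 − 29 = 1906181.
JDN 1906181 corresponds to 1 Kislev 4267 AM.

1 Kislev 4267 AM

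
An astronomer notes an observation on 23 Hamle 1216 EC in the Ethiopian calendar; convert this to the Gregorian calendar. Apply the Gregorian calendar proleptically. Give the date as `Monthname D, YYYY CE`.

Julian Day Number of the source date = 2168322.
Converting JDN 2168322 to the Gregorian calendar gives 24 July 1224 CE.

July 24, 1224 CE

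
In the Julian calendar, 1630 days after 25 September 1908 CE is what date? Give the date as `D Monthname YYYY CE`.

JDN of 25 September 1908 CE = 2418223.
2418223 + 1630 = 2419853.
JDN 2419853 in the Julian calendar is 13 March 1913 CE.

13 March 1913 CE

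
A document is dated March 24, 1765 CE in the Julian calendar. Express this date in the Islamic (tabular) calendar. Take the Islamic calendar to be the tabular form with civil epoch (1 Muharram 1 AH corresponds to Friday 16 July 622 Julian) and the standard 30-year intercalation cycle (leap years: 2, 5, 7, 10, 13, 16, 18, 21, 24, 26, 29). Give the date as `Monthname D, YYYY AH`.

The source date corresponds to 4 April 1765 in the Gregorian calendar (JDN 2365807).
That day falls on 12 Shawwal 1178 AH in the tabular Islamic calendar.

Shawwal 12, 1178 AH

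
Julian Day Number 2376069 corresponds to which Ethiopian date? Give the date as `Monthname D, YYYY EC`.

Ginbot 3, 1785 EC

JDN 2376069 is 9 May 1793 in the Gregorian calendar.
In the Ethiopian calendar that day is Ginbot 3, 1785 EC.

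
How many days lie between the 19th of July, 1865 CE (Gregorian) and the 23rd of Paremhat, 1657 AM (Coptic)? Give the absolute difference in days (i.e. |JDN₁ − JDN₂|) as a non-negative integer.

JDN of the first date = 2402437.
JDN of the second date = 2430086.
|2430086 − 2402437| = 27649.

27649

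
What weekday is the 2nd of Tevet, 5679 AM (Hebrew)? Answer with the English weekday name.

Thursday

Equivalently 5 December 1918 Gregorian, JDN 2421933.
2421933 ≡ 3 (mod 7); counting from Monday = 0 gives Thursday.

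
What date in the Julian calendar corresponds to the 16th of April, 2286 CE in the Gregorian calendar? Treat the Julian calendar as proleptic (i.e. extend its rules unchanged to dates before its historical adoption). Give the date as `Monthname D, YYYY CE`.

April 1, 2286 CE

For dates in this range the Gregorian date is 15 days ahead of the Julian.
16 April 2286 Gregorian − 15 days → 1 April 2286 Julian.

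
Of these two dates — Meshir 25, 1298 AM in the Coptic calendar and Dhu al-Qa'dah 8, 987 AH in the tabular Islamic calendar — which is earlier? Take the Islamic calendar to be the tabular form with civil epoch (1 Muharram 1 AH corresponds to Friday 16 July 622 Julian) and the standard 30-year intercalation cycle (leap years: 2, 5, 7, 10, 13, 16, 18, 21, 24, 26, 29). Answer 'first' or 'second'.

Converting both to JDN: 2298933 vs 2298148; the smaller is the second.

second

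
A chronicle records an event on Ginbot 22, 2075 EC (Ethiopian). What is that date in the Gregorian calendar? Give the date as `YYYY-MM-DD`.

Both dates share Julian Day Number 2482010; in the Gregorian calendar that is 30 May 2083 CE.

2083-05-30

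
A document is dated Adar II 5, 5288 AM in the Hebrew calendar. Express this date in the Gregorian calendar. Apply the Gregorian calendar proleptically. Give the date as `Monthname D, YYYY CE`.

Julian Day Number of the source date = 2279215.
Converting JDN 2279215 to the Gregorian calendar gives 6 March 1528 CE.

March 6, 1528 CE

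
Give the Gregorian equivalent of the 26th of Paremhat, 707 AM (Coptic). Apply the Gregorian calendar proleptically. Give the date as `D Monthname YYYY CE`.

Julian Day Number of the source date = 2083101.
Converting JDN 2083101 to the Gregorian calendar gives 27 March 991 CE.

27 March 991 CE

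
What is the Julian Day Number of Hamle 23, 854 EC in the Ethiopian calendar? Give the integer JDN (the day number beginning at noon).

In the proleptic Gregorian calendar the same day is 21 July 862.
JDN 2400001 is 17 November 1858 CE (Gregorian), MJD 0; the target day is −363900 days from there, so JDN = 2036101.

2036101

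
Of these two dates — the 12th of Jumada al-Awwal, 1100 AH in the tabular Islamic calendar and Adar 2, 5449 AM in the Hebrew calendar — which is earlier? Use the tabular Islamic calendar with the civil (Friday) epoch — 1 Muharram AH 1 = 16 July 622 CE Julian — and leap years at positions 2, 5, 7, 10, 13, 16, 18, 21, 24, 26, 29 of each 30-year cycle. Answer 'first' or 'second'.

The two dates have Julian Day Numbers 2338018 and 2338008 respectively.
Since 2338008 < 2338018, the second date comes first.

second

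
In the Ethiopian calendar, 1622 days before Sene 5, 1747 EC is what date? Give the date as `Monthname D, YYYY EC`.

Counting 1622 days back from JDN 2362221 reaches JDN 2360599, which is Tahsas 24, 1743 EC.

Tahsas 24, 1743 EC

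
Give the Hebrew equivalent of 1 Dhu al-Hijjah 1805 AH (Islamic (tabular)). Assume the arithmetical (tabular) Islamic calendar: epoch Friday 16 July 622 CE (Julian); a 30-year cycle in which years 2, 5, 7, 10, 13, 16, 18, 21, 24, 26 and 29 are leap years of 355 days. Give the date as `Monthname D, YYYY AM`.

Elul 29, 6133 AM

The source date corresponds to 19 September 2373 in the Gregorian calendar (JDN 2588042).
That day falls on 29 Elul 6133 AM in the Hebrew calendar.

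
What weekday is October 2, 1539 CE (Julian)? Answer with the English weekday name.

Equivalently 12 October 1539 Gregorian, JDN 2283452.
2283452 ≡ 3 (mod 7); counting from Monday = 0 gives Thursday.

Thursday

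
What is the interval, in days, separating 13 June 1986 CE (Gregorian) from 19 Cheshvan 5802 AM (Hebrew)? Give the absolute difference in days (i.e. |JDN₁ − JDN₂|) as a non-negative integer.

20242

JDN of the first date = 2446595.
JDN of the second date = 2466837.
|2466837 − 2446595| = 20242.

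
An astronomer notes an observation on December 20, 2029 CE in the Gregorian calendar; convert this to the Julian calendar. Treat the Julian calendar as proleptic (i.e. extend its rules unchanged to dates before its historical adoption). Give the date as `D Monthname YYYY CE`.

7 December 2029 CE

The Julian–Gregorian offset here is 13 days (Julian trailing).
20 December 2029 Gregorian − 13 days → 7 December 2029 Julian.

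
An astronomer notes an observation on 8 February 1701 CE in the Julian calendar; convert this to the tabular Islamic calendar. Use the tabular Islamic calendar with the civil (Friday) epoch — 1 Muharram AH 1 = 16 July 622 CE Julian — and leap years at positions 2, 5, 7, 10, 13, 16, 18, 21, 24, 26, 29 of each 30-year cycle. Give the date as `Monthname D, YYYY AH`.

Both dates share Julian Day Number 2342387; in the tabular Islamic calendar that is 11 Ramadan 1112 AH.

Ramadan 11, 1112 AH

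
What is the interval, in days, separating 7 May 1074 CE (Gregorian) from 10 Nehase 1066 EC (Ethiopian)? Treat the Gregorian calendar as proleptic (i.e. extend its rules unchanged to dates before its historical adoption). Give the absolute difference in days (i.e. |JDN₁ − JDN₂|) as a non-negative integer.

First date → JDN 2113457; second date → JDN 2113551.
The interval is |2113457 − 2113551| = 94 days.

94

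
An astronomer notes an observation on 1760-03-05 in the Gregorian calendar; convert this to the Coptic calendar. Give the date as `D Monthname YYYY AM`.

Julian Day Number of the source date = 2363951.
Converting JDN 2363951 to the Coptic calendar gives 28 Meshir 1476 AM.

28 Meshir 1476 AM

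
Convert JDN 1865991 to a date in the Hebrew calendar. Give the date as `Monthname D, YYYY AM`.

Cheshvan 2, 4157 AM

JDN 1865991 is 22 October 396 in the proleptic Gregorian calendar.
In the Hebrew calendar that day is Cheshvan 2, 4157 AM.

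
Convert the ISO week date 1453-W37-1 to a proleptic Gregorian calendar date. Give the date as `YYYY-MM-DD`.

1453-09-12

ISO week 1 of 1453 is the week containing the first Thursday of 1453.
Week 37, day 1 (Monday) lands on 1453-09-12.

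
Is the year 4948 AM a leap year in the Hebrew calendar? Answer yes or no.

yes

Hebrew year 4948 is year 8 of its 19-year Metonic cycle; leap years are at positions 3, 6, 8, 11, 14, 17, 19, so it is a leap year (13 months).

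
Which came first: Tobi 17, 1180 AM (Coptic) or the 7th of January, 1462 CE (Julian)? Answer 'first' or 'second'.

Converting both to JDN: 2255796 vs 2255060; the smaller is the second.

second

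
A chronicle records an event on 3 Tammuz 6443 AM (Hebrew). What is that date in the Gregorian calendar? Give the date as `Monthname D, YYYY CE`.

Julian Day Number of the source date = 2701175.
Converting JDN 2701175 to the Gregorian calendar gives 19 June 2683 CE.

June 19, 2683 CE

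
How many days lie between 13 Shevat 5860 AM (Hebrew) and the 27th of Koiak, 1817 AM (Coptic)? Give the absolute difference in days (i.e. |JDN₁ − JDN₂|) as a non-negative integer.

First date → JDN 2488092; second date → JDN 2488440.
The interval is |2488092 − 2488440| = 348 days.

348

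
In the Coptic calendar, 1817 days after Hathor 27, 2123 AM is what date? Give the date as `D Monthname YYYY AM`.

17 Hathor 2128 AM

JDN of Hathor 27, 2123 AM = 2600176.
2600176 + 1817 = 2601993.
JDN 2601993 in the Coptic calendar is 17 Hathor 2128 AM.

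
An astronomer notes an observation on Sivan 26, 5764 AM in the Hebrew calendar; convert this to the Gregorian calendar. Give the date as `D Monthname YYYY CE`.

15 June 2004 CE

Julian Day Number of the source date = 2453172.
Converting JDN 2453172 to the Gregorian calendar gives 15 June 2004 CE.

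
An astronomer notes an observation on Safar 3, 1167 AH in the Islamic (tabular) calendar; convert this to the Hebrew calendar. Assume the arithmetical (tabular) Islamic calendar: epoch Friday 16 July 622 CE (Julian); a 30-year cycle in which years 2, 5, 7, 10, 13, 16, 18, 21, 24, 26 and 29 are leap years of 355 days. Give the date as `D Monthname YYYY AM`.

4 Kislev 5514 AM

Both dates share Julian Day Number 2361664; in the Hebrew calendar that is 4 Kislev 5514 AM.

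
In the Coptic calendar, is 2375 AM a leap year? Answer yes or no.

yes

2375 mod 4 = 3; in the Coptic calendar a year is leap when year mod 4 = 3, so it is a leap year.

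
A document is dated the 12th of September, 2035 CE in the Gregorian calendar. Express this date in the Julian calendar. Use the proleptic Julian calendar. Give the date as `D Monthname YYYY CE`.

At this point the Julian calendar is 13 days behind the Gregorian.
12 September 2035 Gregorian − 13 days → 30 August 2035 Julian.

30 August 2035 CE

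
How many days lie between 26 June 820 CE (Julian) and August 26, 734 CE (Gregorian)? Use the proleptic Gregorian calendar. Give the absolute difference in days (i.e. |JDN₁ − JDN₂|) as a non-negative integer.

First date → JDN 2020740; second date → JDN 1989385.
The interval is |2020740 − 1989385| = 31355 days.

31355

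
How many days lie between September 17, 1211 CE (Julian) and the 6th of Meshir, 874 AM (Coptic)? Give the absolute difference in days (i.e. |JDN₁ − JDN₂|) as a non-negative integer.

JDN of the first date = 2163635.
JDN of the second date = 2144048.
|2144048 − 2163635| = 19587.

19587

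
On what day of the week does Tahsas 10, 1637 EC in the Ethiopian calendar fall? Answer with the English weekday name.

This is JDN 2321869 (16 December 1644 Gregorian).
Since JDN mod 7 = 4 (0 = Monday), the day is Friday.

Friday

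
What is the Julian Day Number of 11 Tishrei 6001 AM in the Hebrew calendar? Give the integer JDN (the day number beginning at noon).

2539473

Equivalently 27 September 2240 (Gregorian).
JDN 2451545 is 1 January 2000 CE (Gregorian); the target day is +87928 days from there, so JDN = 2539473.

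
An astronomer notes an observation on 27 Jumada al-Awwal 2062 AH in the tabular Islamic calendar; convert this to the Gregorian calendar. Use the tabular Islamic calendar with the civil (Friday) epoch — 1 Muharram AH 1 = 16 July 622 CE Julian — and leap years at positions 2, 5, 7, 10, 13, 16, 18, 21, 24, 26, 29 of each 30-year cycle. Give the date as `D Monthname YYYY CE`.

28 July 2622 CE

Both dates share Julian Day Number 2678934; in the Gregorian calendar that is 28 July 2622 CE.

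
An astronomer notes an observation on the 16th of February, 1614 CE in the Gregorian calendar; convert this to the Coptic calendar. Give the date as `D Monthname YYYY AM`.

12 Meshir 1330 AM

Both dates share Julian Day Number 2310608; in the Coptic calendar that is 12 Meshir 1330 AM.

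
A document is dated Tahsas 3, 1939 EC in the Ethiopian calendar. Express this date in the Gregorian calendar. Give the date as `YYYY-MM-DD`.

Both dates share Julian Day Number 2432167; in the Gregorian calendar that is 12 December 1946 CE.

1946-12-12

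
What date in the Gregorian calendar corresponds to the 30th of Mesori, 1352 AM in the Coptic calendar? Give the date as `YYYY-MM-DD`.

Both dates share Julian Day Number 2318842; in the Gregorian calendar that is 2 September 1636 CE.

1636-09-02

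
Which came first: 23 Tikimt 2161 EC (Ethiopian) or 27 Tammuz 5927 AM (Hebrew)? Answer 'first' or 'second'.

second

First date → JDN 2513213; second date → JDN 2512735.
JDN 2512735 < JDN 2513213, so the second date is earlier.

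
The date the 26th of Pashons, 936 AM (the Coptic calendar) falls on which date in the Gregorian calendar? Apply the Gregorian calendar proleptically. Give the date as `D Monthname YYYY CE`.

Both dates share Julian Day Number 2166804; in the Gregorian calendar that is 28 May 1220 CE.

28 May 1220 CE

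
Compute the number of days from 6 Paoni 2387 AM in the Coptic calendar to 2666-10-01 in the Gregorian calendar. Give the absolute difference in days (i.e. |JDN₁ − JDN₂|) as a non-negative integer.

1721

JDN of the first date = 2696791.
JDN of the second date = 2695070.
|2695070 − 2696791| = 1721.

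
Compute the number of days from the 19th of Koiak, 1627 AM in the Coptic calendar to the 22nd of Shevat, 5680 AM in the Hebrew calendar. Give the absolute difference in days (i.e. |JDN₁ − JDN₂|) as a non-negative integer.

First date → JDN 2419034; second date → JDN 2422366.
The interval is |2419034 − 2422366| = 3332 days.

3332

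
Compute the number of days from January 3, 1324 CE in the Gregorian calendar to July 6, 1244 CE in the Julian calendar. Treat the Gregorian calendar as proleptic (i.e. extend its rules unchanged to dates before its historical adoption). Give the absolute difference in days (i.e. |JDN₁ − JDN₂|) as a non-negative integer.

JDN of the first date = 2204643.
JDN of the second date = 2175616.
|2175616 − 2204643| = 29027.

29027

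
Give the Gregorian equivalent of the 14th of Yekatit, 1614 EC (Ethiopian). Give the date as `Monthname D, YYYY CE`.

February 18, 1622 CE

Both dates share Julian Day Number 2313532; in the Gregorian calendar that is 18 February 1622 CE.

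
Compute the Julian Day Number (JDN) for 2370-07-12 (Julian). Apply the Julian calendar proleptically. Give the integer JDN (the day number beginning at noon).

Equivalently 28 July 2370 (Gregorian).
JDN 2299161 is 15 October 1582 CE (Gregorian); the target day is +287732 days from there, so JDN = 2586893.

2586893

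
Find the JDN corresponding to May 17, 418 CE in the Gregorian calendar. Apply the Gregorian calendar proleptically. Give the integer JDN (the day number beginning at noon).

1873868

JDN 2400001 is 17 November 1858 CE (Gregorian), MJD 0; the target day is −526133 days from there, so JDN = 1873868.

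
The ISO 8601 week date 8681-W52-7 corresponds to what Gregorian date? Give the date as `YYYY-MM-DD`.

8682-01-01

ISO week 1 of 8681 is the week containing the first Thursday of 8681.
Week 52, day 7 (Sunday) lands on 8682-01-01.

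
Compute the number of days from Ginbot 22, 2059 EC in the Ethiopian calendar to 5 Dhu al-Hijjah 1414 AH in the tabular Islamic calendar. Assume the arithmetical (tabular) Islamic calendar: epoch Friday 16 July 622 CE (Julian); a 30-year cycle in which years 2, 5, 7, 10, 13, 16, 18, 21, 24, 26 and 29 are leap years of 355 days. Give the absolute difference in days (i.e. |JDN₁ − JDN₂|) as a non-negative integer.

JDN of the first date = 2476166.
JDN of the second date = 2449489.
|2449489 − 2476166| = 26677.

26677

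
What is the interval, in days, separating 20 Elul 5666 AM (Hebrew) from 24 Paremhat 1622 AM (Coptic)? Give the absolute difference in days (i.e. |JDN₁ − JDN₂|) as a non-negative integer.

161

First date → JDN 2417464; second date → JDN 2417303.
The interval is |2417464 − 2417303| = 161 days.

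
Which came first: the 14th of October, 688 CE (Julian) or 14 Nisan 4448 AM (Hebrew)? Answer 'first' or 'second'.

First date → JDN 1972637; second date → JDN 1972430.
JDN 1972430 < JDN 1972637, so the second date is earlier.

second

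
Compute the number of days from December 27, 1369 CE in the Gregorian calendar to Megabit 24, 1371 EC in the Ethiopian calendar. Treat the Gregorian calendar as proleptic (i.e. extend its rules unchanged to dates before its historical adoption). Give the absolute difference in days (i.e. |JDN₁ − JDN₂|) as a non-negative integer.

First date → JDN 2221438; second date → JDN 2224816.
The interval is |2221438 − 2224816| = 3378 days.

3378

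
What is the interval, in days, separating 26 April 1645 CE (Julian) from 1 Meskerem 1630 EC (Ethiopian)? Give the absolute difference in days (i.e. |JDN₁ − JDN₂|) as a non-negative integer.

2797

First date → JDN 2322010; second date → JDN 2319213.
The interval is |2322010 − 2319213| = 2797 days.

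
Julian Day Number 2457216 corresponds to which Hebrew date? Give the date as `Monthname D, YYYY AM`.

Tammuz 25, 5775 AM

The Gregorian equivalent of JDN 2457216 is 12 July 2015.
In the Hebrew calendar that day is Tammuz 25, 5775 AM.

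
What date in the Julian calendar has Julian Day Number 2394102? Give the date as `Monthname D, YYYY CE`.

September 11, 1842 CE

The Gregorian equivalent of JDN 2394102 is 23 September 1842.
In the Julian calendar that day is September 11, 1842 CE.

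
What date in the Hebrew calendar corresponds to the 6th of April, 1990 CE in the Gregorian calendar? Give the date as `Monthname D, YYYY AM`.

Julian Day Number of the source date = 2447988.
Converting JDN 2447988 to the Hebrew calendar gives 11 Nisan 5750 AM.

Nisan 11, 5750 AM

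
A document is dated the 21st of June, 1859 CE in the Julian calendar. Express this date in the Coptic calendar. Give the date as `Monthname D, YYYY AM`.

Paoni 27, 1575 AM

Julian Day Number of the source date = 2400229.
Converting JDN 2400229 to the Coptic calendar gives 27 Paoni 1575 AM.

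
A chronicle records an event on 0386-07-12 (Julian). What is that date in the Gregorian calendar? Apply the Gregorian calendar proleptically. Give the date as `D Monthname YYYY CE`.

For dates in this range the Gregorian date is 1 day ahead of the Julian.
12 July 386 Julian + 1 day → 13 July 386 Gregorian.

13 July 386 CE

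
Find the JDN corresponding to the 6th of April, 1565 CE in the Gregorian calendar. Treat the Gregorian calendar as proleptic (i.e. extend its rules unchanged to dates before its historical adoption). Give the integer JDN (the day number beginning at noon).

2292760

JDN 2451545 is 1 January 2000 CE (Gregorian); the target day is −158785 days from there, so JDN = 2292760.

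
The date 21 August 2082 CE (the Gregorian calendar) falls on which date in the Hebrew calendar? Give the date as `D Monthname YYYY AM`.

26 Av 5842 AM

Julian Day Number of the source date = 2481728.
Converting JDN 2481728 to the Hebrew calendar gives 26 Av 5842 AM.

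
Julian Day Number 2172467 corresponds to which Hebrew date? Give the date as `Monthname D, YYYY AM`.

JDN 2172467 is 29 November 1235 in the proleptic Gregorian calendar.
In the Hebrew calendar that day is Kislev 10, 4996 AM.

Kislev 10, 4996 AM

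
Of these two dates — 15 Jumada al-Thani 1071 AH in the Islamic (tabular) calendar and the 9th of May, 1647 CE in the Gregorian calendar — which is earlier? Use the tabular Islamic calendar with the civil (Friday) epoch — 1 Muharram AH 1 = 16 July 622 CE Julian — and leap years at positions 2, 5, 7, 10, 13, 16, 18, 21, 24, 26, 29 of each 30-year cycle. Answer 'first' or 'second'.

The two dates have Julian Day Numbers 2327774 and 2322743 respectively.
Since 2322743 < 2327774, the second date comes first.

second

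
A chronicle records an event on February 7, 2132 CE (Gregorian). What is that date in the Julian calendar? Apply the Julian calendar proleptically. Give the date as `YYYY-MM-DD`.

2132-01-24

The Julian–Gregorian offset here is 14 days (Julian trailing).
7 February 2132 Gregorian − 14 days → 24 January 2132 Julian.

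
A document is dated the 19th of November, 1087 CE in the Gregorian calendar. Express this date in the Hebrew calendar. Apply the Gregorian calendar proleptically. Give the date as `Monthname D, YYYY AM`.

Both dates share Julian Day Number 2118401; in the Hebrew calendar that is 14 Kislev 4848 AM.

Kislev 14, 4848 AM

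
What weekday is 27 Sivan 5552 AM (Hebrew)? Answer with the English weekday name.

This is JDN 2375743 (17 June 1792 Gregorian).
2375743 ≡ 6 (mod 7); counting from Monday = 0 gives Sunday.

Sunday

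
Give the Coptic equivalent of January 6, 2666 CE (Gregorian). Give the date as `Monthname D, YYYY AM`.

Koiak 23, 2382 AM

Both dates share Julian Day Number 2694802; in the Coptic calendar that is 23 Koiak 2382 AM.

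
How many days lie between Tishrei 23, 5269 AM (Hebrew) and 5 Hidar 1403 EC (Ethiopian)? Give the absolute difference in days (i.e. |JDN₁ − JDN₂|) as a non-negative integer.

First date → JDN 2272115; second date → JDN 2236365.
The interval is |2272115 − 2236365| = 35750 days.

35750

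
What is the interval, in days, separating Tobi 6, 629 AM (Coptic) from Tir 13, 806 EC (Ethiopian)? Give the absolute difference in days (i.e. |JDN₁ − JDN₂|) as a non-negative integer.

36153

JDN of the first date = 2054532.
JDN of the second date = 2018379.
|2018379 − 2054532| = 36153.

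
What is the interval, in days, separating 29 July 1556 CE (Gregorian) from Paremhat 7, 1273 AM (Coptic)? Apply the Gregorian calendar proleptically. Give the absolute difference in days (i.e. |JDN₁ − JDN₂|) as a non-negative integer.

JDN of the first date = 2289587.
JDN of the second date = 2289814.
|2289814 − 2289587| = 227.

227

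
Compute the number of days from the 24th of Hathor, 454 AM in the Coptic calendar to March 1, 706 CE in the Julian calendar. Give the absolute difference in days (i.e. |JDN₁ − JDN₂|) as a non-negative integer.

11587

First date → JDN 1990571; second date → JDN 1978984.
The interval is |1990571 − 1978984| = 11587 days.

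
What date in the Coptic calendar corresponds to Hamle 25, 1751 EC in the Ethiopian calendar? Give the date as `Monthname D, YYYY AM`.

Both dates share Julian Day Number 2363732; in the Coptic calendar that is 25 Epip 1475 AM.

Epip 25, 1475 AM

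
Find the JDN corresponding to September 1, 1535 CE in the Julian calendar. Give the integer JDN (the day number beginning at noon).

Equivalently 11 September 1535 (proleptic Gregorian).
JDN 2299161 is 15 October 1582 CE (Gregorian); the target day is −17201 days from there, so JDN = 2281960.

2281960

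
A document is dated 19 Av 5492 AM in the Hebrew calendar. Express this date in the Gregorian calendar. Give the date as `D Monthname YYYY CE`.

10 August 1732 CE

Both dates share Julian Day Number 2353882; in the Gregorian calendar that is 10 August 1732 CE.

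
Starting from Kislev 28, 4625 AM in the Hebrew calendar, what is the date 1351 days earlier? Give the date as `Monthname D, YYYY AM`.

Counting 1351 days back from JDN 2036968 reaches JDN 2035617, which is Nisan 5, 4621 AM.

Nisan 5, 4621 AM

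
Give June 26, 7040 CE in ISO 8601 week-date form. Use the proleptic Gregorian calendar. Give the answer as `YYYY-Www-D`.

The weekday is Friday (ISO weekday 5).
That Friday belongs to ISO week 26 of ISO year 7040.

7040-W26-5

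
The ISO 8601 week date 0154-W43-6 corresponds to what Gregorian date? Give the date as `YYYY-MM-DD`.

0154-10-26

ISO week 1 of 154 is the week containing the first Thursday of 154.
Week 43, day 6 (Saturday) lands on 0154-10-26.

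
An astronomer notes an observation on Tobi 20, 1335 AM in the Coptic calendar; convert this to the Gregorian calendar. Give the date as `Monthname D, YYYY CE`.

January 25, 1619 CE

Julian Day Number of the source date = 2312412.
Converting JDN 2312412 to the Gregorian calendar gives 25 January 1619 CE.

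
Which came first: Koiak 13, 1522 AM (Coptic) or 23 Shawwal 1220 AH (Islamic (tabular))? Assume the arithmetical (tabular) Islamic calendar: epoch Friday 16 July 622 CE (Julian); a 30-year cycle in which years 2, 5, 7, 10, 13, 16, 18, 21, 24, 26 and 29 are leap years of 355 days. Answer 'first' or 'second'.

The two dates have Julian Day Numbers 2380677 and 2380701 respectively.
Since 2380677 < 2380701, the first date comes first.

first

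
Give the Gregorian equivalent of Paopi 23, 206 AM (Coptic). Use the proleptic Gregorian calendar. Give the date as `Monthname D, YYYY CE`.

October 21, 489 CE

Both dates share Julian Day Number 1899958; in the Gregorian calendar that is 21 October 489 CE.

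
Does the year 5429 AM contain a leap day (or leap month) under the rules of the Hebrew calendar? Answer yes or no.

yes

Hebrew year 5429 is year 14 of its 19-year Metonic cycle; leap years are at positions 3, 6, 8, 11, 14, 17, 19, so it is a leap year (13 months).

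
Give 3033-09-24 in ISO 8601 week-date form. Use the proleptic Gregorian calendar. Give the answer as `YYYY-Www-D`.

The weekday is Tuesday (ISO weekday 2).
That Tuesday belongs to ISO week 39 of ISO year 3033.

3033-W39-2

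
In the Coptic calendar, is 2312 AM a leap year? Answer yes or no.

no

2312 mod 4 = 0; in the Coptic calendar a year is leap when year mod 4 = 3, so it is a common year.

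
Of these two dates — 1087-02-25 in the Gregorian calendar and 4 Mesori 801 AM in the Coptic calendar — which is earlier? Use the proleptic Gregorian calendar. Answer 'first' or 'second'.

second

Converting both to JDN: 2118134 vs 2117563; the smaller is the second.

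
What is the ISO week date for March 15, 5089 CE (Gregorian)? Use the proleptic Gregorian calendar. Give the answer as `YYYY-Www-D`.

5089-W11-5

The weekday is Friday (ISO weekday 5).
That Friday belongs to ISO week 11 of ISO year 5089.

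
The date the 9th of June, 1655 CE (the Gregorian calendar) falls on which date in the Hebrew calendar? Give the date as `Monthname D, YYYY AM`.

Sivan 4, 5415 AM

Both dates share Julian Day Number 2325696; in the Hebrew calendar that is 4 Sivan 5415 AM.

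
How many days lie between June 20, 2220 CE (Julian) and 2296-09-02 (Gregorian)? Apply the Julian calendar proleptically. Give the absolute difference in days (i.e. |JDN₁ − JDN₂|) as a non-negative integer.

JDN of the first date = 2532084.
JDN of the second date = 2559902.
|2559902 − 2532084| = 27818.

27818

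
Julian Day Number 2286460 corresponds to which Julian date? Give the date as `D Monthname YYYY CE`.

27 December 1547 CE

JDN 2286460 is 6 January 1548 in the proleptic Gregorian calendar.
In the Julian calendar that day is 27 December 1547 CE.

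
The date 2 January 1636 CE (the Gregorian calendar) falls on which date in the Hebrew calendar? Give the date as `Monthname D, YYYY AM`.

Tevet 24, 5396 AM

Both dates share Julian Day Number 2318598; in the Hebrew calendar that is 24 Tevet 5396 AM.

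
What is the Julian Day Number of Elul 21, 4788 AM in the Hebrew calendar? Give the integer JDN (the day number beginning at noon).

In the proleptic Gregorian calendar the same day is 20 September 1028.
JDN 2299161 is 15 October 1582 CE (Gregorian); the target day is −202369 days from there, so JDN = 2096792.

2096792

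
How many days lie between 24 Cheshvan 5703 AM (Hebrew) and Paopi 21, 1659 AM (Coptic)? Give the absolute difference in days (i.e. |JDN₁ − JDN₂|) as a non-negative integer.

4

JDN of the first date = 2430668.
JDN of the second date = 2430664.
|2430664 − 2430668| = 4.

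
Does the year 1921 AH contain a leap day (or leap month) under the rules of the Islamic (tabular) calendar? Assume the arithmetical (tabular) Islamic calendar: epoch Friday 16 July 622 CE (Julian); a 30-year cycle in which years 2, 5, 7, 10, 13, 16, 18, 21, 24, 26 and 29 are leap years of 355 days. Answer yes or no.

no

Year 1921 AH is year 1 of its 30-year cycle; leap positions are 2, 5, 7, 10, 13, 16, 18, 21, 24, 26, 29, so it is a common year (354 days).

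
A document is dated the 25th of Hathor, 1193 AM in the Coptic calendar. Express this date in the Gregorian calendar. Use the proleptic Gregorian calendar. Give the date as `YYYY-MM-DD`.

1476-11-30

Both dates share Julian Day Number 2260492; in the Gregorian calendar that is 30 November 1476 CE.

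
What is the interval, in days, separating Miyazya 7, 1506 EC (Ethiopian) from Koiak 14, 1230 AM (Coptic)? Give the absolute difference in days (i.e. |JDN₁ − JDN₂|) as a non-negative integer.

113

First date → JDN 2274138; second date → JDN 2274025.
The interval is |2274138 − 2274025| = 113 days.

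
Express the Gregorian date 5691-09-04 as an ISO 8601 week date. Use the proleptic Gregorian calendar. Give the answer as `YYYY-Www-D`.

5691-W36-2

The weekday is Tuesday (ISO weekday 2).
That Tuesday belongs to ISO week 36 of ISO year 5691.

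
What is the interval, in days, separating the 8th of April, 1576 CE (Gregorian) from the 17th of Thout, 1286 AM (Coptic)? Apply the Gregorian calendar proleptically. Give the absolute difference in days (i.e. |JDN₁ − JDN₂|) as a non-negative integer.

2388

First date → JDN 2296780; second date → JDN 2294392.
The interval is |2296780 − 2294392| = 2388 days.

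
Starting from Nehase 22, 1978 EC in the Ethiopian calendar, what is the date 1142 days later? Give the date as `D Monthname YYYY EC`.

3 Tikimt 1982 EC

Counting 1142 days forward from JDN 2446671 reaches JDN 2447813, which is 3 Tikimt 1982 EC.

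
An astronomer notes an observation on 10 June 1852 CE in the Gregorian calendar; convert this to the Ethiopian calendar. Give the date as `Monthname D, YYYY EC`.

Julian Day Number of the source date = 2397650.
Converting JDN 2397650 to the Ethiopian calendar gives 4 Sene 1844 EC.

Sene 4, 1844 EC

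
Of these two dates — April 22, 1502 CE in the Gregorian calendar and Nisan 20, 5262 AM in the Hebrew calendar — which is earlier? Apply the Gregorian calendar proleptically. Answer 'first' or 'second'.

second

First date → JDN 2269765; second date → JDN 2269751.
JDN 2269751 < JDN 2269765, so the second date is earlier.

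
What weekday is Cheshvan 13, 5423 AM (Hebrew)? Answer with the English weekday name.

Thursday

Equivalently 26 October 1662 Gregorian, JDN 2328392.
JDN 2328392 mod 7 = 3, and JDN 0 was a Monday, so this is a Thursday.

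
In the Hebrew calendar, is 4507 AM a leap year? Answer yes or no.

Hebrew year 4507 is year 4 of its 19-year Metonic cycle; leap years are at positions 3, 6, 8, 11, 14, 17, 19, so it is a common year (12 months).

no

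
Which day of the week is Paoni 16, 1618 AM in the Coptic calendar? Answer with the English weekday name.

Monday

Equivalently 23 June 1902 Gregorian, JDN 2415924.
2415924 ≡ 0 (mod 7); counting from Monday = 0 gives Monday.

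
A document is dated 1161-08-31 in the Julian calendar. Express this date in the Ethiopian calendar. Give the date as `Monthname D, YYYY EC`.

Both dates share Julian Day Number 2145356; in the Ethiopian calendar that is 3 Meskerem 1154 EC.

Meskerem 3, 1154 EC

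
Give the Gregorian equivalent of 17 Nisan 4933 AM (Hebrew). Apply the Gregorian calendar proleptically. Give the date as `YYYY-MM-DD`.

Julian Day Number of the source date = 2149588.
Converting JDN 2149588 to the Gregorian calendar gives 9 April 1173 CE.

1173-04-09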